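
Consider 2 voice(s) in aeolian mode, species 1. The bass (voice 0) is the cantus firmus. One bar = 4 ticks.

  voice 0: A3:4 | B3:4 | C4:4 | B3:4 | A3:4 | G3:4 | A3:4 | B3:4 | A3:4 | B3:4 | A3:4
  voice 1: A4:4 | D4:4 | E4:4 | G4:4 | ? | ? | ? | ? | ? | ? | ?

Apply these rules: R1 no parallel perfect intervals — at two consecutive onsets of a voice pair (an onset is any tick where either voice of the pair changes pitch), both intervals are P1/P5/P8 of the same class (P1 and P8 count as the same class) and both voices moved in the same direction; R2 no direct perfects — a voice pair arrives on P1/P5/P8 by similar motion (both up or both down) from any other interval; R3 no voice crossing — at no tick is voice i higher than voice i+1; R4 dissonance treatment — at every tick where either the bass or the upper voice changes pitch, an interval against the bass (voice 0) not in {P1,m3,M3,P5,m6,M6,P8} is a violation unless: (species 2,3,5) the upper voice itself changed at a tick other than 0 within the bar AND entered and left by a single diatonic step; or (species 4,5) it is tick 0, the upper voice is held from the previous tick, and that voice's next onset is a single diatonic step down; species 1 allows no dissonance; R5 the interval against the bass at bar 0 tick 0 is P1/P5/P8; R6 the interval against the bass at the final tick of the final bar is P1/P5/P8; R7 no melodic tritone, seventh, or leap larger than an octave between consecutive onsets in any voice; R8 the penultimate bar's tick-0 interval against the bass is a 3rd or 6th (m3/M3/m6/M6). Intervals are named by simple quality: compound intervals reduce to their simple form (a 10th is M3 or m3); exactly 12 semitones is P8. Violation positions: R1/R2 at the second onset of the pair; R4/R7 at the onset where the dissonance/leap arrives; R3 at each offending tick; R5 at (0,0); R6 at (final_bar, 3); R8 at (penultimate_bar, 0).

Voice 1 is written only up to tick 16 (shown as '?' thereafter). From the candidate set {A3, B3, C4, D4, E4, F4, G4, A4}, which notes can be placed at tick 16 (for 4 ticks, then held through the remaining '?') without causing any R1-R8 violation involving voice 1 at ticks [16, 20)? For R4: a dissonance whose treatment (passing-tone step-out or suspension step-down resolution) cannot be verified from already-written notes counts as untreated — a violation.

A3: violates R2,R7
B3: violates R4
C4: legal
D4: violates R4
E4: violates R2
F4: legal
G4: violates R4
A4: legal

{A4, C4, F4}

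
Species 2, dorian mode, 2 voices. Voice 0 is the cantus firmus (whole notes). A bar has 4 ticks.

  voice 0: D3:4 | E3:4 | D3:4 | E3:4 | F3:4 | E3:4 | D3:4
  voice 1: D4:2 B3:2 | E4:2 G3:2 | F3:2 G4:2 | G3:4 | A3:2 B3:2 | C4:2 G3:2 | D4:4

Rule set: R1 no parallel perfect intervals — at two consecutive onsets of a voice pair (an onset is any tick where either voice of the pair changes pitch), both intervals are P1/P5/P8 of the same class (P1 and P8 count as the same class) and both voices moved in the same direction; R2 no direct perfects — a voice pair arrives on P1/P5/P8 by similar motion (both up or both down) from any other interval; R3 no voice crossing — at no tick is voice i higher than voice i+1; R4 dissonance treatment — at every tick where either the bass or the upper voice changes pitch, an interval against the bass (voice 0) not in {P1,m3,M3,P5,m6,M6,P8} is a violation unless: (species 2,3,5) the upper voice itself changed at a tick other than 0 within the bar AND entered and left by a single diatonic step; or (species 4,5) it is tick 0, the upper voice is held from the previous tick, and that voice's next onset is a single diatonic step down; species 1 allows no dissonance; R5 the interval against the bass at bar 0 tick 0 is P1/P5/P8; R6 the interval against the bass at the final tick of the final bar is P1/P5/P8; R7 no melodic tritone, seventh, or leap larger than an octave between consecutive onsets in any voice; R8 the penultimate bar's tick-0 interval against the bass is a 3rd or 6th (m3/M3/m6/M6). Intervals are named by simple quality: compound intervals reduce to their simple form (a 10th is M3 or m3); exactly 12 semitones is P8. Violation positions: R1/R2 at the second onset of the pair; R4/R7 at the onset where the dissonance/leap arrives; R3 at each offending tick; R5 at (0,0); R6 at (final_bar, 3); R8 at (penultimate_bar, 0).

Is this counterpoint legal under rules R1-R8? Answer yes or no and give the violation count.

No (3 violations)

bar 0: v0=D3 v1=D4 (P8)
bar 1: v0=E3 v1=E4 (P8)
bar 2: v0=D3 v1=F3 (m3)
bar 3: v0=E3 v1=G3 (m3)
bar 4: v0=F3 v1=A3 (M3)
bar 5: v0=E3 v1=C4 (m6)
bar 6: v0=D3 v1=D4 (P8)
  R2 @ bar1.0: D3/B3 M6 -> E3/E4 P8 similar
  R4 @ bar2.2: D3/G4 P4 untreated
  R7 @ bar2.2: F3->G4 leap 14st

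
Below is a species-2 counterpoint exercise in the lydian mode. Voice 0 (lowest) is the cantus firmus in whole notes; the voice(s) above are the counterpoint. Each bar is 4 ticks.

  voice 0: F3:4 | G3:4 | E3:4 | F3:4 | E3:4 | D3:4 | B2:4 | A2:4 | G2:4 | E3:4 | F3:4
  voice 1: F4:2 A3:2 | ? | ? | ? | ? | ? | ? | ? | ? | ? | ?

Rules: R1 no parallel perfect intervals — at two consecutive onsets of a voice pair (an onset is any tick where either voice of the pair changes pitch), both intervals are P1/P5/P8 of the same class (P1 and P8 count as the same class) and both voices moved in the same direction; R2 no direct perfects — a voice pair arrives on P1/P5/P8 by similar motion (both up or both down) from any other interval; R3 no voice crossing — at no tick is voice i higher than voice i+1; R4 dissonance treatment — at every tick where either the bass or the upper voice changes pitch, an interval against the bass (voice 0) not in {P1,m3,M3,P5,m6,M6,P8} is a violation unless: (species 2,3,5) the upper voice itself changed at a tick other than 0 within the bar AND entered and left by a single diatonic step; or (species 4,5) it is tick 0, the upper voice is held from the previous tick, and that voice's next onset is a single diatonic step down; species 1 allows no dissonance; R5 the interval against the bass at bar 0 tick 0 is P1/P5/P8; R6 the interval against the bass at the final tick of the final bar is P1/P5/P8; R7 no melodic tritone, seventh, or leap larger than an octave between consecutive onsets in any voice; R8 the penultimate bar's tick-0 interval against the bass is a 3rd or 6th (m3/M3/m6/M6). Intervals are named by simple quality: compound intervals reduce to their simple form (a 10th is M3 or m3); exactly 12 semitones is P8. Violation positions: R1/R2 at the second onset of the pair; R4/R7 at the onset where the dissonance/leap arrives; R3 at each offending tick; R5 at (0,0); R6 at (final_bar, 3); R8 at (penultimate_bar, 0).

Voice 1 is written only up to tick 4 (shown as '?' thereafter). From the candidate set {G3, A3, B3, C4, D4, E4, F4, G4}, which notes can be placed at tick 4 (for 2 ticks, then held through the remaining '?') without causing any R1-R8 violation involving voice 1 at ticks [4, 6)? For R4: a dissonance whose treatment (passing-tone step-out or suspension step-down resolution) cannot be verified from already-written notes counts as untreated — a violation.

G3: legal
A3: violates R4
B3: legal
C4: violates R4
D4: violates R2
E4: legal
F4: violates R4
G4: violates R2,R7

{B3, E4, G3}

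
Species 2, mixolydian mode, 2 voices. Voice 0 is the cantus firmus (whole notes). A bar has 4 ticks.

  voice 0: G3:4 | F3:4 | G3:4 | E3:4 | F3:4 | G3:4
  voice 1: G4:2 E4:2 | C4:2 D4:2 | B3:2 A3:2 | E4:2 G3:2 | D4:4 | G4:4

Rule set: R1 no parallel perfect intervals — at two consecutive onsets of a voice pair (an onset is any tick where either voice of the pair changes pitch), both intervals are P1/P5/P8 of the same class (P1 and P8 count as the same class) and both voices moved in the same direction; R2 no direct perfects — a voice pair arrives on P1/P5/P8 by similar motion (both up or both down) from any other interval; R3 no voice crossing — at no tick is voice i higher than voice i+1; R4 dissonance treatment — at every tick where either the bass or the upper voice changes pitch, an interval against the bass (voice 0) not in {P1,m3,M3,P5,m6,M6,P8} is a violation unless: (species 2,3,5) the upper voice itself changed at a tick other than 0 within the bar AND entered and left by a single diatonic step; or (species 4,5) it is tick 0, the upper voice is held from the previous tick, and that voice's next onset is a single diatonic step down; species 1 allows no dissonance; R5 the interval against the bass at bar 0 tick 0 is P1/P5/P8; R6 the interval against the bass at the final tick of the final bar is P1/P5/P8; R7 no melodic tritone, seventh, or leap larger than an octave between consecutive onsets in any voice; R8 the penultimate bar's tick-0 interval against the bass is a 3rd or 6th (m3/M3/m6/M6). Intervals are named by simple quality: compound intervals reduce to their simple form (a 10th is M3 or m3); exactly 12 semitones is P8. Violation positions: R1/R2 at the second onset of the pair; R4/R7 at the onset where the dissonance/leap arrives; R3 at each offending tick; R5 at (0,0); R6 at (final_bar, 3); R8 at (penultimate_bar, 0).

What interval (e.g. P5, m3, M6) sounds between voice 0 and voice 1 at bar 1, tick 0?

voice 0=F3 voice 1=C4 -> P5

P5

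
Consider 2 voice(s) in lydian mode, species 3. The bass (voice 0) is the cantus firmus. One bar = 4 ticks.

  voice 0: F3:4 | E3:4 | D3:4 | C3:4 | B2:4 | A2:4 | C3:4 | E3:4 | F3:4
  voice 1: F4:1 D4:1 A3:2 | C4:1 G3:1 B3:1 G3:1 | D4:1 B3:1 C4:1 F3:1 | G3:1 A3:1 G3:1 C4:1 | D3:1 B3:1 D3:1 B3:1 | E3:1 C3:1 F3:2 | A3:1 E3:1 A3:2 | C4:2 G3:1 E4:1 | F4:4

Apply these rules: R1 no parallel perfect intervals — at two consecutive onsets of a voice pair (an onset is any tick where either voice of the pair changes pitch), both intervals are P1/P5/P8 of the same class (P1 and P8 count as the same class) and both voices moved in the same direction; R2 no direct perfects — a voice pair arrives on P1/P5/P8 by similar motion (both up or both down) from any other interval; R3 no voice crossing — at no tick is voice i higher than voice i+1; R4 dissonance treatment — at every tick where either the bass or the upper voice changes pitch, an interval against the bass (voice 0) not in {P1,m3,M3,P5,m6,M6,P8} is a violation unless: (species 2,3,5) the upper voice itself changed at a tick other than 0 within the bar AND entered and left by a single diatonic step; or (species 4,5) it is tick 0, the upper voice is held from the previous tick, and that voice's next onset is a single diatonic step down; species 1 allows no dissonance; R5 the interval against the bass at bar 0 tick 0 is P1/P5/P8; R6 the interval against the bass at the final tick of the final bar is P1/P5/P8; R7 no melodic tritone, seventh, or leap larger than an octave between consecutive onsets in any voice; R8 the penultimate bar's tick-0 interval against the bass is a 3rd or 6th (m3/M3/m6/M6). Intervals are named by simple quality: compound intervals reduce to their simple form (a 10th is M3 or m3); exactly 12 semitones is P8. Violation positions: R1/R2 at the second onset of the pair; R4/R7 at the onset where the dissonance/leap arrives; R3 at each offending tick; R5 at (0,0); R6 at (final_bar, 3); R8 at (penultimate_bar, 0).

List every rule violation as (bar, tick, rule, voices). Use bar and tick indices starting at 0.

bar 0: v0=F3 v1=F4 downbeat P8
bar 1: v0=E3 v1=C4 downbeat m6
bar 2: v0=D3 v1=D4 downbeat P8
bar 3: v0=C3 v1=G3 downbeat P5
bar 4: v0=B2 v1=D3 downbeat m3
bar 5: v0=A2 v1=E3 downbeat P5
bar 6: v0=C3 v1=A3 downbeat M6
bar 7: v0=E3 v1=C4 downbeat m6
bar 8: v0=F3 v1=F4 downbeat P8
  -> R4 @ bar 2 tick 2 v(0, 1): D3/C4 m7 untreated
  -> R7 @ bar 4 tick 0 v(1,): C4->D3 leap 10st
  -> R2 @ bar 5 tick 0 v(0, 1): B2/B3 P8 -> A2/E3 P5 similar
  -> R1 @ bar 8 tick 0 v(0, 1): E3/E4 P8 -> F3/F4 P8 similar

(2, 2, R4, (0, 1))
(4, 0, R7, (1,))
(5, 0, R2, (0, 1))
(8, 0, R1, (0, 1))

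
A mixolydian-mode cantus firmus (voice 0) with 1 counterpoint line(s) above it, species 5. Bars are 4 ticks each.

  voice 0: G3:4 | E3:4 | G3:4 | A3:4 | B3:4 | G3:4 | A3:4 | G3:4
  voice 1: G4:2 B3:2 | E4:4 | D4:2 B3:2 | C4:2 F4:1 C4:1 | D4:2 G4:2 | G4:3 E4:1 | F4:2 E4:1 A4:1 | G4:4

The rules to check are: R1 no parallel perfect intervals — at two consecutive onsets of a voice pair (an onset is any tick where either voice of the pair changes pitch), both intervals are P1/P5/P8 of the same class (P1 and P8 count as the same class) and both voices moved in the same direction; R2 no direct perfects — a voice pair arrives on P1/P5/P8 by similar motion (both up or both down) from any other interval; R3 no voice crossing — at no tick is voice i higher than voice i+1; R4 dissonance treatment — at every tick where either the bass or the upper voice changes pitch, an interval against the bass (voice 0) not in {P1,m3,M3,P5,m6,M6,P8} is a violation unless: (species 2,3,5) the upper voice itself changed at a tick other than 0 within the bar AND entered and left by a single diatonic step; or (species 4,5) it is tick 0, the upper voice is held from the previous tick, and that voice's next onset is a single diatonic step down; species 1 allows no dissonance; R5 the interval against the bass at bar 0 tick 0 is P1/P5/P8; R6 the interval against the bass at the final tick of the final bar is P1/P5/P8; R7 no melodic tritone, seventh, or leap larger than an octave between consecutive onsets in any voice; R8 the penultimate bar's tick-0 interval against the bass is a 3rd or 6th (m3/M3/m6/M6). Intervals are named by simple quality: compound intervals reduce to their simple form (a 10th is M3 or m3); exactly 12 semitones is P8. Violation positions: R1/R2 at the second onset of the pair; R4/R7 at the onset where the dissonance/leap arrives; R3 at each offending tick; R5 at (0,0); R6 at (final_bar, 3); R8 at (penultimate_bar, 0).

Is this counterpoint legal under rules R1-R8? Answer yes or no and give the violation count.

No (1 violations)

bar 0: v0=G3 v1=G4 (P8)
bar 1: v0=E3 v1=E4 (P8)
bar 2: v0=G3 v1=D4 (P5)
bar 3: v0=A3 v1=C4 (m3)
bar 4: v0=B3 v1=D4 (m3)
bar 5: v0=G3 v1=G4 (P8)
bar 6: v0=A3 v1=F4 (m6)
bar 7: v0=G3 v1=G4 (P8)
  R1 @ bar7.0: A3/A4 P8 -> G3/G4 P8 similar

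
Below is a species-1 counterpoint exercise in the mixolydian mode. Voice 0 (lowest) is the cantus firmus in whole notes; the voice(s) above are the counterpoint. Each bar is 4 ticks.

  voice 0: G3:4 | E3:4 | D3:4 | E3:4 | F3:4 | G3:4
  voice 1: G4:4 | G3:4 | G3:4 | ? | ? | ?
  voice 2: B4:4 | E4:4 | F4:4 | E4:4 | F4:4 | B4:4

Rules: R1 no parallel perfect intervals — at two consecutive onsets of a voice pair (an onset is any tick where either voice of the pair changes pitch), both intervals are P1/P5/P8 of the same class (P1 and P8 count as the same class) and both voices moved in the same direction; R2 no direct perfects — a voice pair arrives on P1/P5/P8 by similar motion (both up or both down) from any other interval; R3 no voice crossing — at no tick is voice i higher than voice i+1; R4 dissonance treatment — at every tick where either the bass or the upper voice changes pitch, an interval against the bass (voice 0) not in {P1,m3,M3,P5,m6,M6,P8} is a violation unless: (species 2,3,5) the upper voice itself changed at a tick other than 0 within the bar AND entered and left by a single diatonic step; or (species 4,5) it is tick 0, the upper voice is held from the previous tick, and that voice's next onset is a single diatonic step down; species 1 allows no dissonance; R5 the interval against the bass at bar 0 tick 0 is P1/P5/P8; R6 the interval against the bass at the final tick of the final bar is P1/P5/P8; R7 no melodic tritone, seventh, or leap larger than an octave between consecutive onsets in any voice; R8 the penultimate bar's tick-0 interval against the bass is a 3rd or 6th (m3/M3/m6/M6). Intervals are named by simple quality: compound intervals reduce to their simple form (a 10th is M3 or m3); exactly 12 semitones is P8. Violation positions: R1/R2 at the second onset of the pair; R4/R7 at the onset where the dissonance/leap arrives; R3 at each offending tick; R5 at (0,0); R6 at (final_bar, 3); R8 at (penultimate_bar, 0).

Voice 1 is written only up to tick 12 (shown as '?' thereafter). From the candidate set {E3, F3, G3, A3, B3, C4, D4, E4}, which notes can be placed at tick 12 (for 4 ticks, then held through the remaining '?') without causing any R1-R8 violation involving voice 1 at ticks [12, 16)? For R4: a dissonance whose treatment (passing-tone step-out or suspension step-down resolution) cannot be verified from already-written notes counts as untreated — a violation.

E3: violates R2
F3: violates R4
G3: legal
A3: violates R4
B3: violates R2
C4: legal
D4: violates R4
E4: violates R2

{C4, G3}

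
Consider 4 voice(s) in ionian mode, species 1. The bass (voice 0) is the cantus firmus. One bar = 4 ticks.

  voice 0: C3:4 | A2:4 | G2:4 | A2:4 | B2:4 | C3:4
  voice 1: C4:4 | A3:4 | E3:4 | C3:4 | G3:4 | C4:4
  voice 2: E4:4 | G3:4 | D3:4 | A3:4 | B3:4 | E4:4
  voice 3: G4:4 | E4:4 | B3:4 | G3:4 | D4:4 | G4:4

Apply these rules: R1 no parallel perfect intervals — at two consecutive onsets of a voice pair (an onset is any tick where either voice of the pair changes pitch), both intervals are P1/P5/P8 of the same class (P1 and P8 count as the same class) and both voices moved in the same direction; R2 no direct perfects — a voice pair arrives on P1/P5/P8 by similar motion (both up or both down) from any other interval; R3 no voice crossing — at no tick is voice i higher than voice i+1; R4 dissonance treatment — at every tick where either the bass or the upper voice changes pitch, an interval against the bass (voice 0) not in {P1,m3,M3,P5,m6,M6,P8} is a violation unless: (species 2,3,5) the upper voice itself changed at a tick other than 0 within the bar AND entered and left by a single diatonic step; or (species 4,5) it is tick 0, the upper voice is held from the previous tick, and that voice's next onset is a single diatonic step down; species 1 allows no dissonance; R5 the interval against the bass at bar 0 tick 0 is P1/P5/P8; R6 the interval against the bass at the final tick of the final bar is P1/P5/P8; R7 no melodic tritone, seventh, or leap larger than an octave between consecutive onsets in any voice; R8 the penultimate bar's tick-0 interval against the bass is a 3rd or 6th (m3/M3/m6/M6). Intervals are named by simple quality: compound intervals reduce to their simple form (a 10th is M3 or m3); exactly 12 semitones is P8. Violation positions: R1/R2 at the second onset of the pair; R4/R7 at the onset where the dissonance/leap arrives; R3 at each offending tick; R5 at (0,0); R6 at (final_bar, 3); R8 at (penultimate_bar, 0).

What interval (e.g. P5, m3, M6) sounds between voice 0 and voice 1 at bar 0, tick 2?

voice 0=C3 voice 1=C4 -> P8

P8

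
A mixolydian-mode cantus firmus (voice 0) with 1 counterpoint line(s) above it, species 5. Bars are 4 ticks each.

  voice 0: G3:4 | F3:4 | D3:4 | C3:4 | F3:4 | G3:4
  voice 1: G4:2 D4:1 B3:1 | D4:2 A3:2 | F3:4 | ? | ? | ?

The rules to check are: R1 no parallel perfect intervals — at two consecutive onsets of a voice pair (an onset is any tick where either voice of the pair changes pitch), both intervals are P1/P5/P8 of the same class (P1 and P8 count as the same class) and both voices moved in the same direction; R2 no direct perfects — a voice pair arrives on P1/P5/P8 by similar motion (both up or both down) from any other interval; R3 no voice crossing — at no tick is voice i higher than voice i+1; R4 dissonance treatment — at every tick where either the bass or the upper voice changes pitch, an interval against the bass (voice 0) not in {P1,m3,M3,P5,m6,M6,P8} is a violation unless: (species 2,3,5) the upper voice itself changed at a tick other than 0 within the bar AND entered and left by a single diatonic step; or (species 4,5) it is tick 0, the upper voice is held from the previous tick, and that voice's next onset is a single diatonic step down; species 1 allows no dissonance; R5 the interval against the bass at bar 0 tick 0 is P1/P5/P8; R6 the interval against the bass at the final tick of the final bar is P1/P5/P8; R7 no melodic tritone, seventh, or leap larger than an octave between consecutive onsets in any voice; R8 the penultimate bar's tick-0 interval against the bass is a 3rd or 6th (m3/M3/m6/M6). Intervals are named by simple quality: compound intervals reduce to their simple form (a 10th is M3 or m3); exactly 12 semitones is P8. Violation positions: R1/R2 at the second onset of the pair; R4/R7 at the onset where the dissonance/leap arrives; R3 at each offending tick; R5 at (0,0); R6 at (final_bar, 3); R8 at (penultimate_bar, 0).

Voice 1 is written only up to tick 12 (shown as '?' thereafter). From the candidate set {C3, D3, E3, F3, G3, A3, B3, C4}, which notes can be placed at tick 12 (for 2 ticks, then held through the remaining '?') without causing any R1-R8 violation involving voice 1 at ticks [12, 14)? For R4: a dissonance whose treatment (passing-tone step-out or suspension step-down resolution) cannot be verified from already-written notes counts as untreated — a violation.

{A3, C4, E3, G3}

C3: violates R2
D3: violates R4
E3: legal
F3: violates R4
G3: legal
A3: legal
B3: violates R4,R7
C4: legal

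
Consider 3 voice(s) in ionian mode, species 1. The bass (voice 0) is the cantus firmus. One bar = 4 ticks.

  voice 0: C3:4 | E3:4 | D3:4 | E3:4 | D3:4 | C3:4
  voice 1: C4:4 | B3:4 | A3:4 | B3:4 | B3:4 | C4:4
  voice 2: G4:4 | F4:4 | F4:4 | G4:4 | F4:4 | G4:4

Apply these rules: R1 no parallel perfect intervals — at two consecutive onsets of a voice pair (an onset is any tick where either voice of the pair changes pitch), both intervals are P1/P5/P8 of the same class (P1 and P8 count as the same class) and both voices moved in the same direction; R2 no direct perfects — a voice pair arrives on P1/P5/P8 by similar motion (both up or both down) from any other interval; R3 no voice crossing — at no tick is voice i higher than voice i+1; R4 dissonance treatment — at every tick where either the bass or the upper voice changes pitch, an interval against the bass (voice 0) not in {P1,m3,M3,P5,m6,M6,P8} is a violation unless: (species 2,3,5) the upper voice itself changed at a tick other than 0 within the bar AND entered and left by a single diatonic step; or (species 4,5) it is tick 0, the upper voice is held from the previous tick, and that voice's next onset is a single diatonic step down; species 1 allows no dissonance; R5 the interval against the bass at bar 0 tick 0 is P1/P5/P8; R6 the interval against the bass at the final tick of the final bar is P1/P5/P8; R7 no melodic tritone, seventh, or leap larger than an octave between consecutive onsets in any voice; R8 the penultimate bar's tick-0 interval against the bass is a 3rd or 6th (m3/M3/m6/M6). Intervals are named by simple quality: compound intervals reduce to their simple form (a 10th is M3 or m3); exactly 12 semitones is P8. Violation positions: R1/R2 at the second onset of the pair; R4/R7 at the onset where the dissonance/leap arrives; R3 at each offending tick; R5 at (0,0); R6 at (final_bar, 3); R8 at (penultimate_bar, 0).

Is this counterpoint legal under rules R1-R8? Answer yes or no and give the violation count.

No (4 violations)

bar 0: v0=C3 v1=C4 v2=G4 (P5)
bar 1: v0=E3 v1=B3 v2=F4 (m2)
bar 2: v0=D3 v1=A3 v2=F4 (m3)
bar 3: v0=E3 v1=B3 v2=G4 (m3)
bar 4: v0=D3 v1=B3 v2=F4 (m3)
bar 5: v0=C3 v1=C4 v2=G4 (P5)
  R4 @ bar1.0: E3/F4 m2 untreated
  R1 @ bar2.0: E3/B3 P5 -> D3/A3 P5 similar
  R1 @ bar3.0: D3/A3 P5 -> E3/B3 P5 similar
  R2 @ bar5.0: B3/F4 TT -> C4/G4 P5 similar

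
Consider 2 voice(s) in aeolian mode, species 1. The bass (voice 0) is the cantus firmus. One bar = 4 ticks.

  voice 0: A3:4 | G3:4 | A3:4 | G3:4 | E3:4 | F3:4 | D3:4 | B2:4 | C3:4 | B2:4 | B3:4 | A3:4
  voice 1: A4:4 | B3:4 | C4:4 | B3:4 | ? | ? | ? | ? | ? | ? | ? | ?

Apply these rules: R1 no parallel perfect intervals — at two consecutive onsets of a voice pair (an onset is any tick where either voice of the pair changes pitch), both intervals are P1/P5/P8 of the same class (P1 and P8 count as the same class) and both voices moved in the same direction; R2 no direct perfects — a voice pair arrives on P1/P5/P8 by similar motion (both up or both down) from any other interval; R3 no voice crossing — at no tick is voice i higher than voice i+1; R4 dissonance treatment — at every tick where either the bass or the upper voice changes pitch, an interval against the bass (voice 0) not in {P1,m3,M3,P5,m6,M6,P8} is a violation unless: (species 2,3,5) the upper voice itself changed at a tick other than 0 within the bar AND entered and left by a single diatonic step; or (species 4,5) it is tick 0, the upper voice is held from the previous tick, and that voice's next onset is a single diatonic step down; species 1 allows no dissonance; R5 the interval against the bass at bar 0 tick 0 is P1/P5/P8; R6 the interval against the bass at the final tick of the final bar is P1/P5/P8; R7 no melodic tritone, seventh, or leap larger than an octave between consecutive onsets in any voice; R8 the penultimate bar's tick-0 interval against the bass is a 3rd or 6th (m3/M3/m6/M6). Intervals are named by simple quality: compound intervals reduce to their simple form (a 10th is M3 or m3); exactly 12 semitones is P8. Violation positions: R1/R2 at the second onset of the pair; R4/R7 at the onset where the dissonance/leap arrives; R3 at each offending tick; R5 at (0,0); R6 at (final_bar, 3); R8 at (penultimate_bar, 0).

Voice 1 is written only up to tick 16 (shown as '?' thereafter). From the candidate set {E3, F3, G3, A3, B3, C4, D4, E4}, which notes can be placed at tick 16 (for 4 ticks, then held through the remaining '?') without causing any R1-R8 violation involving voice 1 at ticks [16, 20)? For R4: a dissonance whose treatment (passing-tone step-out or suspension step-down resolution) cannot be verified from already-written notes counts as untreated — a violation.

{B3, C4, E4, G3}

E3: violates R2
F3: violates R4,R7
G3: legal
A3: violates R4
B3: legal
C4: legal
D4: violates R4
E4: legal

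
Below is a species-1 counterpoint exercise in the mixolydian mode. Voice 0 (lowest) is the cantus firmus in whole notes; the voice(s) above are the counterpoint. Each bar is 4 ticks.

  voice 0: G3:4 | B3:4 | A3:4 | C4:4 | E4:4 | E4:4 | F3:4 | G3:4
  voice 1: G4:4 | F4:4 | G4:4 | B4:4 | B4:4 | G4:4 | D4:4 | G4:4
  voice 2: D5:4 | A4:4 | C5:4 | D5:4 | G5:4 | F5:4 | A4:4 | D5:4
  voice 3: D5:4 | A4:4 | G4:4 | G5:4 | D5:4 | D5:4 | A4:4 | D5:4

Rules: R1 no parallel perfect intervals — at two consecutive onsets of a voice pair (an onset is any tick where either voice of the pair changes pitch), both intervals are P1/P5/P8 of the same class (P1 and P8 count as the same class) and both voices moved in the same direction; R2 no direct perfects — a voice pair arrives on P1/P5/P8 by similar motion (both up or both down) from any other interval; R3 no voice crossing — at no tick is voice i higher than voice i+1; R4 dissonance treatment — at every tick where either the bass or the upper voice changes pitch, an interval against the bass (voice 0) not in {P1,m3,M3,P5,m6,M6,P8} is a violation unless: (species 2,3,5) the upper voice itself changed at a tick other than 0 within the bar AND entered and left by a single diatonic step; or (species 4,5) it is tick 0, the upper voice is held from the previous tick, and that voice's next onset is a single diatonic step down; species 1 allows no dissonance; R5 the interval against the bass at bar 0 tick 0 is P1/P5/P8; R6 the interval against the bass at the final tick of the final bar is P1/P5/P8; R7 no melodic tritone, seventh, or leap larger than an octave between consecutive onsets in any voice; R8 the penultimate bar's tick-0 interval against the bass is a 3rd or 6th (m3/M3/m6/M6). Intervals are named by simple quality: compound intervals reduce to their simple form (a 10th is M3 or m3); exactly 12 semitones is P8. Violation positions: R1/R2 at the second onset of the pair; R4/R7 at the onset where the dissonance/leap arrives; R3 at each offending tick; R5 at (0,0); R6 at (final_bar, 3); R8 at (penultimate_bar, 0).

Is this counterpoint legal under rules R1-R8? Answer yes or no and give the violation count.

No (33 violations)

bar 0: v0=G3 v1=G4 v2=D5 v3=D5 (P5)
bar 1: v0=B3 v1=F4 v2=A4 v3=A4 (m7)
bar 2: v0=A3 v1=G4 v2=C5 v3=G4 (m7)
bar 3: v0=C4 v1=B4 v2=D5 v3=G5 (P5)
bar 4: v0=E4 v1=B4 v2=G5 v3=D5 (m7)
bar 5: v0=E4 v1=G4 v2=F5 v3=D5 (m7)
bar 6: v0=F3 v1=D4 v2=A4 v3=A4 (M3)
bar 7: v0=G3 v1=G4 v2=D5 v3=D5 (P5)
  R1 @ bar1.0: D5/D5 P1 -> A4/A4 P1 similar
  R4 @ bar1.0: B3/F4 TT untreated
  R4 @ bar1.0: B3/A4 m7 untreated
  R4 @ bar1.0: B3/A4 m7 untreated
  R3 @ bar2.0: C5 above G4
  R4 @ bar2.0: A3/G4 m7 untreated
  R4 @ bar2.0: A3/G4 m7 untreated
  R3 @ bar2.1: C5 above G4
  R3 @ bar2.2: C5 above G4
  R3 @ bar2.3: C5 above G4
  R2 @ bar3.0: A3/G4 m7 -> C4/G5 P5 similar
  R4 @ bar3.0: C4/B4 M7 untreated
  R4 @ bar3.0: C4/D5 M2 untreated
  R3 @ bar4.0: G5 above D5
  R4 @ bar4.0: E4/D5 m7 untreated
  R3 @ bar4.1: G5 above D5
  R3 @ bar4.2: G5 above D5
  R3 @ bar4.3: G5 above D5
  R3 @ bar5.0: F5 above D5
  R4 @ bar5.0: E4/F5 m2 untreated
  R3 @ bar5.1: F5 above D5
  R3 @ bar5.2: F5 above D5
  R3 @ bar5.3: F5 above D5
  R1 @ bar6.0: G4/D5 P5 -> D4/A4 P5 similar
  R2 @ bar6.0: G4/F5 m7 -> D4/A4 P5 similar
  R2 @ bar6.0: F5/D5 m3 -> A4/A4 P1 similar
  R7 @ bar6.0: E4->F3 leap 11st
  R1 @ bar7.0: D4/A4 P5 -> G4/D5 P5 similar
  R1 @ bar7.0: D4/A4 P5 -> G4/D5 P5 similar
  R1 @ bar7.0: A4/A4 P1 -> D5/D5 P1 similar
  R2 @ bar7.0: F3/D4 M6 -> G3/G4 P8 similar
  R2 @ bar7.0: F3/A4 M3 -> G3/D5 P5 similar
  R2 @ bar7.0: F3/A4 M3 -> G3/D5 P5 similar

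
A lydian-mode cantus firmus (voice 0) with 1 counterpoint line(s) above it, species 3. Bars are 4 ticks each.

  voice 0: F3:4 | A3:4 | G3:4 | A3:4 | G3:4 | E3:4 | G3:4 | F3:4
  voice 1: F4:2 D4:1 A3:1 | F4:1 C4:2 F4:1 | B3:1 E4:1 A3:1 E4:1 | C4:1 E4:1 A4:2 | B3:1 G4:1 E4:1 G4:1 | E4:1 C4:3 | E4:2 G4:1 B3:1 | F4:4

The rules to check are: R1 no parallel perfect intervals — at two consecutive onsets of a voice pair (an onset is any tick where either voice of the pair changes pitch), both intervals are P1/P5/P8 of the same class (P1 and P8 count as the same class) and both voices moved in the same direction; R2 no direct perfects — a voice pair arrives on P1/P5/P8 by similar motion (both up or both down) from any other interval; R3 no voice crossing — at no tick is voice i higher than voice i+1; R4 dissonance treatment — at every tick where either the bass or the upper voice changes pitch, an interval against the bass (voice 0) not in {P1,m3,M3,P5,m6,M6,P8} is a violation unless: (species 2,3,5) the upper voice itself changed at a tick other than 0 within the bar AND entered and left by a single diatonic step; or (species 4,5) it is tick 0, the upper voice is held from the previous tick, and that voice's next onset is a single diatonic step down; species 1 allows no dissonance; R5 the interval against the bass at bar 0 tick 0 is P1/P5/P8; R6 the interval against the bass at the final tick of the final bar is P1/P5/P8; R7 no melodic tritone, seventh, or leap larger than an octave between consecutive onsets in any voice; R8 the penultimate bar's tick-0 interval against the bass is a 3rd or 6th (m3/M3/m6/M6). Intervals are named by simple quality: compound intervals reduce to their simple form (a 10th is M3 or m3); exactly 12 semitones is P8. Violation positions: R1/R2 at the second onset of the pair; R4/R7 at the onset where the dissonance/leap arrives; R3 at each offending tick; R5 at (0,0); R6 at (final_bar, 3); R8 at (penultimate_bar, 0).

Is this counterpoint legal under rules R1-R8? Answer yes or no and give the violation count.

bar 0: v0=F3 v1=F4 (P8)
bar 1: v0=A3 v1=F4 (m6)
bar 2: v0=G3 v1=B3 (M3)
bar 3: v0=A3 v1=C4 (m3)
bar 4: v0=G3 v1=B3 (M3)
bar 5: v0=E3 v1=E4 (P8)
bar 6: v0=G3 v1=E4 (M6)
bar 7: v0=F3 v1=F4 (P8)
  R7 @ bar2.0: F4->B3 leap 6st
  R4 @ bar2.2: G3/A3 M2 untreated
  R7 @ bar4.0: A4->B3 leap 10st
  R1 @ bar5.0: G3/G4 P8 -> E3/E4 P8 similar
  R7 @ bar7.0: B3->F4 leap 6st

No (5 violations)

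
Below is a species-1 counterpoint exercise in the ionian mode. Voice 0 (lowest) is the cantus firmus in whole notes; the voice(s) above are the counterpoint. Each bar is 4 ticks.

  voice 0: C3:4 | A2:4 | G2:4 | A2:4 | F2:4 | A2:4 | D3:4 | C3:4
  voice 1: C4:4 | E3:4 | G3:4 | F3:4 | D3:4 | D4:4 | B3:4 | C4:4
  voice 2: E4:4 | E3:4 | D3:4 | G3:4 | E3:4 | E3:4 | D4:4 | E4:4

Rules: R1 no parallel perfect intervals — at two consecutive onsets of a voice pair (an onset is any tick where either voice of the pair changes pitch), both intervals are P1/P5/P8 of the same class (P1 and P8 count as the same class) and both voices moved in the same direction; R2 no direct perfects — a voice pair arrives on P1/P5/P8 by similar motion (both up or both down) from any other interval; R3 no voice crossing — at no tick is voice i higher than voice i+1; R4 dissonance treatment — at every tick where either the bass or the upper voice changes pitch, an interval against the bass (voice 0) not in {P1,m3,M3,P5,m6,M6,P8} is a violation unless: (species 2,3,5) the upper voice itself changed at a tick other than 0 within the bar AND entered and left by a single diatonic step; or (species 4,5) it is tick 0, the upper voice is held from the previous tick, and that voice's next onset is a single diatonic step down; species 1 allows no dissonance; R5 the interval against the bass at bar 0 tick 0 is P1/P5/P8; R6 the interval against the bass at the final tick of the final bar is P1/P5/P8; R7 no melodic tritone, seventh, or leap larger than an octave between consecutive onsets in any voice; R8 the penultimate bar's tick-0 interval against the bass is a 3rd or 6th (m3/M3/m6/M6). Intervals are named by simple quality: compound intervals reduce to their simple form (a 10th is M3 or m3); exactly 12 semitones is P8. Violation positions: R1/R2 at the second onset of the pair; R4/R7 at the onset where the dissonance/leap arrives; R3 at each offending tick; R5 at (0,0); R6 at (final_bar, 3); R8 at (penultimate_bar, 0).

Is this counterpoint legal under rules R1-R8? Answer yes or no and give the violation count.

No (20 violations)

bar 0: v0=C3 v1=C4 v2=E4 (M3)
bar 1: v0=A2 v1=E3 v2=E3 (P5)
bar 2: v0=G2 v1=G3 v2=D3 (P5)
bar 3: v0=A2 v1=F3 v2=G3 (m7)
bar 4: v0=F2 v1=D3 v2=E3 (M7)
bar 5: v0=A2 v1=D4 v2=E3 (P5)
bar 6: v0=D3 v1=B3 v2=D4 (P8)
bar 7: v0=C3 v1=C4 v2=E4 (M3)
  R5 @ bar0.0: opens on M3
  R2 @ bar1.0: C3/C4 P8 -> A2/E3 P5 similar
  R2 @ bar1.0: C3/E4 M3 -> A2/E3 P5 similar
  R2 @ bar1.0: C4/E4 M3 -> E3/E3 P1 similar
  R1 @ bar2.0: A2/E3 P5 -> G2/D3 P5 similar
  R3 @ bar2.0: G3 above D3
  R3 @ bar2.1: G3 above D3
  R3 @ bar2.2: G3 above D3
  R3 @ bar2.3: G3 above D3
  R4 @ bar3.0: A2/G3 m7 untreated
  R4 @ bar4.0: F2/E3 M7 untreated
  R3 @ bar5.0: D4 above E3
  R4 @ bar5.0: A2/D4 P4 untreated
  R3 @ bar5.1: D4 above E3
  R3 @ bar5.2: D4 above E3
  R3 @ bar5.3: D4 above E3
  R2 @ bar6.0: A2/E3 P5 -> D3/D4 P8 similar
  R7 @ bar6.0: E3->D4 leap 10st
  R8 @ bar6.0: penult P8 not 3rd/6th
  R6 @ bar7.3: closes on M3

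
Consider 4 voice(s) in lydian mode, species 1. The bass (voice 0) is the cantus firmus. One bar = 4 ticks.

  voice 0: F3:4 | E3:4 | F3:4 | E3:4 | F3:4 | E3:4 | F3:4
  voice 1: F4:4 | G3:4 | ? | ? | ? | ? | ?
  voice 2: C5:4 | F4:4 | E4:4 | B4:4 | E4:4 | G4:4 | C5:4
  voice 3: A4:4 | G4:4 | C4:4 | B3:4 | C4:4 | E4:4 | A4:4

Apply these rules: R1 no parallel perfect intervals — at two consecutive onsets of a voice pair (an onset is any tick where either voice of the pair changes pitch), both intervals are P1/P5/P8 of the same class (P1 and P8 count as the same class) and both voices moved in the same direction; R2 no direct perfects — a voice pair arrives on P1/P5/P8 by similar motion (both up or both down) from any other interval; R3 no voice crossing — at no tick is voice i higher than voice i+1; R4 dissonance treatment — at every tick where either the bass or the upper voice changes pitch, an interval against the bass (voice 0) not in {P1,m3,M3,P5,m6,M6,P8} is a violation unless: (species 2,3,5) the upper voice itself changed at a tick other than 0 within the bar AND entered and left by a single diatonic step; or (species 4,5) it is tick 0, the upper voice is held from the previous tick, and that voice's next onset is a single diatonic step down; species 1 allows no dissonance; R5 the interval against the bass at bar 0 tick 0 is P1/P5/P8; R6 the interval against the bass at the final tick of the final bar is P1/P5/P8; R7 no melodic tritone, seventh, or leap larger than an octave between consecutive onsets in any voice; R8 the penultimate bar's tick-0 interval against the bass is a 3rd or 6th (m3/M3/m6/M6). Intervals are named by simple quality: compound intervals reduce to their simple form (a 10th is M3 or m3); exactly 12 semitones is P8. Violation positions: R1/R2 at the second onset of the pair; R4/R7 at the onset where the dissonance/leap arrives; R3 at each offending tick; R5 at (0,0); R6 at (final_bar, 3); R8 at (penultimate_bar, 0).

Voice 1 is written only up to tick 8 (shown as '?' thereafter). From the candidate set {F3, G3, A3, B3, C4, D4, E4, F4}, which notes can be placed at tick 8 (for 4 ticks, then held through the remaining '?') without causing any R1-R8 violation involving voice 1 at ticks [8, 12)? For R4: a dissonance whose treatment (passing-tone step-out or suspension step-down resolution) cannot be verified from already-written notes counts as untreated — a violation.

F3: violates R2
G3: violates R4
A3: legal
B3: violates R4
C4: violates R2
D4: legal
E4: violates R4
F4: violates R2,R3,R7

{A3, D4}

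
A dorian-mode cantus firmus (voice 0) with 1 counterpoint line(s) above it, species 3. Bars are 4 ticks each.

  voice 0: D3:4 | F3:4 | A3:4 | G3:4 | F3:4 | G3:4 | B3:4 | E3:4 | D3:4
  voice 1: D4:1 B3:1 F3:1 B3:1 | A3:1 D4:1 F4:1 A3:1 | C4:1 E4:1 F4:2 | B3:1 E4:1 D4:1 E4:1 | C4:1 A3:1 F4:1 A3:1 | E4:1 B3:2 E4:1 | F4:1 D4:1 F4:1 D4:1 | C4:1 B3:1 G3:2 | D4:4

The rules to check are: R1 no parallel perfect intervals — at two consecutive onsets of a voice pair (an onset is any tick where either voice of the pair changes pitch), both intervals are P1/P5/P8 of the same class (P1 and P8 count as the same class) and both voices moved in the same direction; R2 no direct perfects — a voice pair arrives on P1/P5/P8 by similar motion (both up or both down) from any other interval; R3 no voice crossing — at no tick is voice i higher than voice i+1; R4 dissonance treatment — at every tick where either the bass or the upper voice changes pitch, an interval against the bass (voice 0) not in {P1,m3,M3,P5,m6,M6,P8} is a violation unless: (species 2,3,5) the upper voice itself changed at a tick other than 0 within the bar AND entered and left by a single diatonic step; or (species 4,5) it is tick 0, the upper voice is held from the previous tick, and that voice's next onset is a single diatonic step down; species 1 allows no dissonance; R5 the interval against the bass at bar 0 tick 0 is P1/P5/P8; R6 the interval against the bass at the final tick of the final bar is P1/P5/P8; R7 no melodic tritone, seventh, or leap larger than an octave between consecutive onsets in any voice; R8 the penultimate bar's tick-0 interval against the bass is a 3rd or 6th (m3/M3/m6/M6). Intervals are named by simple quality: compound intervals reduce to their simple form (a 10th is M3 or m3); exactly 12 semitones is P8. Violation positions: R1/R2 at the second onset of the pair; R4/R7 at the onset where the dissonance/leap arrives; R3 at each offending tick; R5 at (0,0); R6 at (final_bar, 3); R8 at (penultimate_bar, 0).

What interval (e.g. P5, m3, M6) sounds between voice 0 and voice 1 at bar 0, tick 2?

voice 0=D3 voice 1=F3 -> m3

m3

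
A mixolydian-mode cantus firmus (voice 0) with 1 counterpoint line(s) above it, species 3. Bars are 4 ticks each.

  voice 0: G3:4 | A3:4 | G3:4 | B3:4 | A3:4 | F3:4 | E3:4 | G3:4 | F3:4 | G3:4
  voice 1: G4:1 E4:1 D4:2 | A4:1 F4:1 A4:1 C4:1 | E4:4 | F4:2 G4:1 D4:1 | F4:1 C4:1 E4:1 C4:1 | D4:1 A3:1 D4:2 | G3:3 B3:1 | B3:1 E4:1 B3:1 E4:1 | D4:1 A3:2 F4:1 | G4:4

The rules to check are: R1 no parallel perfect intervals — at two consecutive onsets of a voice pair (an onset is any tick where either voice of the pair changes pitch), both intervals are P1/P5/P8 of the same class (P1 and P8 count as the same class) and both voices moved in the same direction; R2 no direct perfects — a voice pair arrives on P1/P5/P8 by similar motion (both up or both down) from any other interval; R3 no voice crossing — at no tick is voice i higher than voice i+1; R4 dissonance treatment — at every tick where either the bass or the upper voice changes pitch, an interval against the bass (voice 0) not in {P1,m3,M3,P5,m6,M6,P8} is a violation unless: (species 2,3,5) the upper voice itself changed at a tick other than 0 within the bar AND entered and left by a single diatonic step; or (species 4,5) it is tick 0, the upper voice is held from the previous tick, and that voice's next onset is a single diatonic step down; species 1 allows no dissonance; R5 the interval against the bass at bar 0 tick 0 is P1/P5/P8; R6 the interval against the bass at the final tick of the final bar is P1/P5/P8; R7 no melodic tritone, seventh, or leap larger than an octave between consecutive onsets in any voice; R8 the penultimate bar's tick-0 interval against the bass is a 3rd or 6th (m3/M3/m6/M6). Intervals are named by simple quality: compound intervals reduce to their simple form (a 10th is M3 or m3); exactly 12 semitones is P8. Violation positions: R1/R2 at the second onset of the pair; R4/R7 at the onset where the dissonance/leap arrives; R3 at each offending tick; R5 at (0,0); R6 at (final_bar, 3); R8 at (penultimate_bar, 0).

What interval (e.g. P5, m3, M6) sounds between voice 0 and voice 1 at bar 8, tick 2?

voice 0=F3 voice 1=A3 -> M3

M3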